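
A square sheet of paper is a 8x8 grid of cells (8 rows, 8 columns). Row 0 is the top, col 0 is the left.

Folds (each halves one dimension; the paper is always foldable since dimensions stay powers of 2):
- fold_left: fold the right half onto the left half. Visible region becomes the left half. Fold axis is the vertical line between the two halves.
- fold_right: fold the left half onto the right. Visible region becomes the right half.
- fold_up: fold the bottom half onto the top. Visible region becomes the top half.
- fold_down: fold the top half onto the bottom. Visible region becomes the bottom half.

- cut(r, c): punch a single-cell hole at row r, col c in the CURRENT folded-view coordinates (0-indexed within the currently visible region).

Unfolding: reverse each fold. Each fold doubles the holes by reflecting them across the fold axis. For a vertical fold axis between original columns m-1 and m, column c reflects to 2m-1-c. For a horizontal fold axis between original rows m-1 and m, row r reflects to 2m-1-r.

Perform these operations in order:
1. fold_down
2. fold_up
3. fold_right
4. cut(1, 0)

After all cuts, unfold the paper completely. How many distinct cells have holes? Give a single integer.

Op 1 fold_down: fold axis h@4; visible region now rows[4,8) x cols[0,8) = 4x8
Op 2 fold_up: fold axis h@6; visible region now rows[4,6) x cols[0,8) = 2x8
Op 3 fold_right: fold axis v@4; visible region now rows[4,6) x cols[4,8) = 2x4
Op 4 cut(1, 0): punch at orig (5,4); cuts so far [(5, 4)]; region rows[4,6) x cols[4,8) = 2x4
Unfold 1 (reflect across v@4): 2 holes -> [(5, 3), (5, 4)]
Unfold 2 (reflect across h@6): 4 holes -> [(5, 3), (5, 4), (6, 3), (6, 4)]
Unfold 3 (reflect across h@4): 8 holes -> [(1, 3), (1, 4), (2, 3), (2, 4), (5, 3), (5, 4), (6, 3), (6, 4)]

Answer: 8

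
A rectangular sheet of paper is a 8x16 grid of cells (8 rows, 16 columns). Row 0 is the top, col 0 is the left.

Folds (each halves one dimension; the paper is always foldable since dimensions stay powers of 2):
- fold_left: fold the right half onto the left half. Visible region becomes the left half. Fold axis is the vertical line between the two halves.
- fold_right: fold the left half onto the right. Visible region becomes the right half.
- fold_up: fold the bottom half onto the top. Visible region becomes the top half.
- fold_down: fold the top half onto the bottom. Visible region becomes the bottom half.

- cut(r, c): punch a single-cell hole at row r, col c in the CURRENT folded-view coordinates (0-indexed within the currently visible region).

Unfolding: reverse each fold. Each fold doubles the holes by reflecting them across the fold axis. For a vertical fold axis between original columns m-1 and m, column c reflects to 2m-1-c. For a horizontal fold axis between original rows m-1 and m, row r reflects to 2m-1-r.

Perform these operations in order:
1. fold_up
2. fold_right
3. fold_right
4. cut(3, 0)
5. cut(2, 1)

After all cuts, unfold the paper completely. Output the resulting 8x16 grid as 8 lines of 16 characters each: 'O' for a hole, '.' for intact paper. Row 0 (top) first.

Answer: ................
................
..O..O....O..O..
...OO......OO...
...OO......OO...
..O..O....O..O..
................
................

Derivation:
Op 1 fold_up: fold axis h@4; visible region now rows[0,4) x cols[0,16) = 4x16
Op 2 fold_right: fold axis v@8; visible region now rows[0,4) x cols[8,16) = 4x8
Op 3 fold_right: fold axis v@12; visible region now rows[0,4) x cols[12,16) = 4x4
Op 4 cut(3, 0): punch at orig (3,12); cuts so far [(3, 12)]; region rows[0,4) x cols[12,16) = 4x4
Op 5 cut(2, 1): punch at orig (2,13); cuts so far [(2, 13), (3, 12)]; region rows[0,4) x cols[12,16) = 4x4
Unfold 1 (reflect across v@12): 4 holes -> [(2, 10), (2, 13), (3, 11), (3, 12)]
Unfold 2 (reflect across v@8): 8 holes -> [(2, 2), (2, 5), (2, 10), (2, 13), (3, 3), (3, 4), (3, 11), (3, 12)]
Unfold 3 (reflect across h@4): 16 holes -> [(2, 2), (2, 5), (2, 10), (2, 13), (3, 3), (3, 4), (3, 11), (3, 12), (4, 3), (4, 4), (4, 11), (4, 12), (5, 2), (5, 5), (5, 10), (5, 13)]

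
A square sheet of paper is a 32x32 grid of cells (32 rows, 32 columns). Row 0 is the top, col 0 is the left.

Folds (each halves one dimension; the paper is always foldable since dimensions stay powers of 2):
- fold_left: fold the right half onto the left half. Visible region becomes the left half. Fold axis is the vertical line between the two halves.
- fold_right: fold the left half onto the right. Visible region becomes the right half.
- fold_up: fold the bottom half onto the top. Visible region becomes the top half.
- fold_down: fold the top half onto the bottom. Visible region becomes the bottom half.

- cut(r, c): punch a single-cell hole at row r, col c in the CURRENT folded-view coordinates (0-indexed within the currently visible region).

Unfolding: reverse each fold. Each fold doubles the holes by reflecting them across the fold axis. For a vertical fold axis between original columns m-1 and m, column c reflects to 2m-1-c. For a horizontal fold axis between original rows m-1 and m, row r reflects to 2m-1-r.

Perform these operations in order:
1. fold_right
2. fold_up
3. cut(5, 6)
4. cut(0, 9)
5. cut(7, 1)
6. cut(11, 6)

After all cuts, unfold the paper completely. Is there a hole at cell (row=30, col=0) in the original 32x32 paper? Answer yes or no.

Answer: no

Derivation:
Op 1 fold_right: fold axis v@16; visible region now rows[0,32) x cols[16,32) = 32x16
Op 2 fold_up: fold axis h@16; visible region now rows[0,16) x cols[16,32) = 16x16
Op 3 cut(5, 6): punch at orig (5,22); cuts so far [(5, 22)]; region rows[0,16) x cols[16,32) = 16x16
Op 4 cut(0, 9): punch at orig (0,25); cuts so far [(0, 25), (5, 22)]; region rows[0,16) x cols[16,32) = 16x16
Op 5 cut(7, 1): punch at orig (7,17); cuts so far [(0, 25), (5, 22), (7, 17)]; region rows[0,16) x cols[16,32) = 16x16
Op 6 cut(11, 6): punch at orig (11,22); cuts so far [(0, 25), (5, 22), (7, 17), (11, 22)]; region rows[0,16) x cols[16,32) = 16x16
Unfold 1 (reflect across h@16): 8 holes -> [(0, 25), (5, 22), (7, 17), (11, 22), (20, 22), (24, 17), (26, 22), (31, 25)]
Unfold 2 (reflect across v@16): 16 holes -> [(0, 6), (0, 25), (5, 9), (5, 22), (7, 14), (7, 17), (11, 9), (11, 22), (20, 9), (20, 22), (24, 14), (24, 17), (26, 9), (26, 22), (31, 6), (31, 25)]
Holes: [(0, 6), (0, 25), (5, 9), (5, 22), (7, 14), (7, 17), (11, 9), (11, 22), (20, 9), (20, 22), (24, 14), (24, 17), (26, 9), (26, 22), (31, 6), (31, 25)]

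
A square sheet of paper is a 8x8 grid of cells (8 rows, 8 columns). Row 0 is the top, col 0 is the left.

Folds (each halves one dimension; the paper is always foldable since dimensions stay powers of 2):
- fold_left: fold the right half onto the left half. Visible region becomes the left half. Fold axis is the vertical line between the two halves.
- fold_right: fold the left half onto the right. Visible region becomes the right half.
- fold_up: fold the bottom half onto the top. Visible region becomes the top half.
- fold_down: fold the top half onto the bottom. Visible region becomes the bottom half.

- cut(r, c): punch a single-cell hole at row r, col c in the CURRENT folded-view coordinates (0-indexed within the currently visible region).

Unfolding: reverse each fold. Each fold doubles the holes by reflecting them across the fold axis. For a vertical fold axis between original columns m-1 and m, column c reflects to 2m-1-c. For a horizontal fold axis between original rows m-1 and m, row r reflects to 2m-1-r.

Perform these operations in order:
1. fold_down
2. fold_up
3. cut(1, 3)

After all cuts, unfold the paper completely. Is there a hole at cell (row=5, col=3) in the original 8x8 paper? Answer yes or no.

Op 1 fold_down: fold axis h@4; visible region now rows[4,8) x cols[0,8) = 4x8
Op 2 fold_up: fold axis h@6; visible region now rows[4,6) x cols[0,8) = 2x8
Op 3 cut(1, 3): punch at orig (5,3); cuts so far [(5, 3)]; region rows[4,6) x cols[0,8) = 2x8
Unfold 1 (reflect across h@6): 2 holes -> [(5, 3), (6, 3)]
Unfold 2 (reflect across h@4): 4 holes -> [(1, 3), (2, 3), (5, 3), (6, 3)]
Holes: [(1, 3), (2, 3), (5, 3), (6, 3)]

Answer: yes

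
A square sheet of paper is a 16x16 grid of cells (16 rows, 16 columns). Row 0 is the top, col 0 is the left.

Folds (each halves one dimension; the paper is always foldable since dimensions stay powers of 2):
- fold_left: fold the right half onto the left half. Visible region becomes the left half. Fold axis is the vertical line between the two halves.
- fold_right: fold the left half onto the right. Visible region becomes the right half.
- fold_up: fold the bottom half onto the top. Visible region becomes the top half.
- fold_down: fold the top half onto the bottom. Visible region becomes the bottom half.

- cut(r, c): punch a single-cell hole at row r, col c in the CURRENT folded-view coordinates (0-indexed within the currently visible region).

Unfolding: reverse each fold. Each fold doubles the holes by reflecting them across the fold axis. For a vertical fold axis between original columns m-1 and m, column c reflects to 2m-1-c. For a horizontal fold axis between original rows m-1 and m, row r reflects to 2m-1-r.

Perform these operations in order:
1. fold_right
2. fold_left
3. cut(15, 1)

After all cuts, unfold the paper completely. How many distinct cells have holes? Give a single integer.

Answer: 4

Derivation:
Op 1 fold_right: fold axis v@8; visible region now rows[0,16) x cols[8,16) = 16x8
Op 2 fold_left: fold axis v@12; visible region now rows[0,16) x cols[8,12) = 16x4
Op 3 cut(15, 1): punch at orig (15,9); cuts so far [(15, 9)]; region rows[0,16) x cols[8,12) = 16x4
Unfold 1 (reflect across v@12): 2 holes -> [(15, 9), (15, 14)]
Unfold 2 (reflect across v@8): 4 holes -> [(15, 1), (15, 6), (15, 9), (15, 14)]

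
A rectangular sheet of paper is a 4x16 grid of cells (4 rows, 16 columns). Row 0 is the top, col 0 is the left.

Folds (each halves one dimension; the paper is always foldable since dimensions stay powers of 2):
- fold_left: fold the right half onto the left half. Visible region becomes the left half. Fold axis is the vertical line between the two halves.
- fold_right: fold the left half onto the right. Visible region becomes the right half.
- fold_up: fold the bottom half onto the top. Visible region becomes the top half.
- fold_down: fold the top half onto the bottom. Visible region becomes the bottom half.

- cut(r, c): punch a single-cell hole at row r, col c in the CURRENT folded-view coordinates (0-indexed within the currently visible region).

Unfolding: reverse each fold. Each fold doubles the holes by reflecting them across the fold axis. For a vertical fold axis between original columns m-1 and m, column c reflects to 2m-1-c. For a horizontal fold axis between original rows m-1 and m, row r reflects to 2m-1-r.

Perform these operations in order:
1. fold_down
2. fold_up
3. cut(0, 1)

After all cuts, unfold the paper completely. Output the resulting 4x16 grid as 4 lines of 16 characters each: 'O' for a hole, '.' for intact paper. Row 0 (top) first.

Answer: .O..............
.O..............
.O..............
.O..............

Derivation:
Op 1 fold_down: fold axis h@2; visible region now rows[2,4) x cols[0,16) = 2x16
Op 2 fold_up: fold axis h@3; visible region now rows[2,3) x cols[0,16) = 1x16
Op 3 cut(0, 1): punch at orig (2,1); cuts so far [(2, 1)]; region rows[2,3) x cols[0,16) = 1x16
Unfold 1 (reflect across h@3): 2 holes -> [(2, 1), (3, 1)]
Unfold 2 (reflect across h@2): 4 holes -> [(0, 1), (1, 1), (2, 1), (3, 1)]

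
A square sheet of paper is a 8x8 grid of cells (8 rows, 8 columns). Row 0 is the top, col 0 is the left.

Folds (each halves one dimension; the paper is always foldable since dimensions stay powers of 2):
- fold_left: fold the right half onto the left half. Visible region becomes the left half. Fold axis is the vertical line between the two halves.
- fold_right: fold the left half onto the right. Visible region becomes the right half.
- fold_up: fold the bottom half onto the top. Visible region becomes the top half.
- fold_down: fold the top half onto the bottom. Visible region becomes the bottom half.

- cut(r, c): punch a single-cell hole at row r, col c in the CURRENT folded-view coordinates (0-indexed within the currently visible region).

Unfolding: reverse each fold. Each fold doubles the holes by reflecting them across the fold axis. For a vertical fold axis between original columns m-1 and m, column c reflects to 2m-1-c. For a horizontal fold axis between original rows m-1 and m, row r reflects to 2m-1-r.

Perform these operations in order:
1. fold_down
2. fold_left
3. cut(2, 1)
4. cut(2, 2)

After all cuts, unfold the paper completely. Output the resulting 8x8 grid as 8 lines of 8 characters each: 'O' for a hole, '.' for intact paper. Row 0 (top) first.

Answer: ........
.OO..OO.
........
........
........
........
.OO..OO.
........

Derivation:
Op 1 fold_down: fold axis h@4; visible region now rows[4,8) x cols[0,8) = 4x8
Op 2 fold_left: fold axis v@4; visible region now rows[4,8) x cols[0,4) = 4x4
Op 3 cut(2, 1): punch at orig (6,1); cuts so far [(6, 1)]; region rows[4,8) x cols[0,4) = 4x4
Op 4 cut(2, 2): punch at orig (6,2); cuts so far [(6, 1), (6, 2)]; region rows[4,8) x cols[0,4) = 4x4
Unfold 1 (reflect across v@4): 4 holes -> [(6, 1), (6, 2), (6, 5), (6, 6)]
Unfold 2 (reflect across h@4): 8 holes -> [(1, 1), (1, 2), (1, 5), (1, 6), (6, 1), (6, 2), (6, 5), (6, 6)]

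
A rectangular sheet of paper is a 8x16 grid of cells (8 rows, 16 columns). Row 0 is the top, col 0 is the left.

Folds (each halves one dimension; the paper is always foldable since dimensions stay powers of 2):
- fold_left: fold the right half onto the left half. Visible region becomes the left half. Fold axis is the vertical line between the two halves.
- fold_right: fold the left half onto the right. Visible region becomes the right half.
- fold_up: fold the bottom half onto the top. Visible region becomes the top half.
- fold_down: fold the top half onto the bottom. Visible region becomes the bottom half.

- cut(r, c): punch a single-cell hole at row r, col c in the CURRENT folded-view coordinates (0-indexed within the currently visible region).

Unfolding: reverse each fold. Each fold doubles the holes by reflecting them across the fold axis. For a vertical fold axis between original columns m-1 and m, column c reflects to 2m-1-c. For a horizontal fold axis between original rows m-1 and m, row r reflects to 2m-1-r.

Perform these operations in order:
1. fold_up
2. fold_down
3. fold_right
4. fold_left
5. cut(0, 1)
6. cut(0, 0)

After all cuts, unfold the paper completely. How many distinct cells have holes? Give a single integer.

Answer: 32

Derivation:
Op 1 fold_up: fold axis h@4; visible region now rows[0,4) x cols[0,16) = 4x16
Op 2 fold_down: fold axis h@2; visible region now rows[2,4) x cols[0,16) = 2x16
Op 3 fold_right: fold axis v@8; visible region now rows[2,4) x cols[8,16) = 2x8
Op 4 fold_left: fold axis v@12; visible region now rows[2,4) x cols[8,12) = 2x4
Op 5 cut(0, 1): punch at orig (2,9); cuts so far [(2, 9)]; region rows[2,4) x cols[8,12) = 2x4
Op 6 cut(0, 0): punch at orig (2,8); cuts so far [(2, 8), (2, 9)]; region rows[2,4) x cols[8,12) = 2x4
Unfold 1 (reflect across v@12): 4 holes -> [(2, 8), (2, 9), (2, 14), (2, 15)]
Unfold 2 (reflect across v@8): 8 holes -> [(2, 0), (2, 1), (2, 6), (2, 7), (2, 8), (2, 9), (2, 14), (2, 15)]
Unfold 3 (reflect across h@2): 16 holes -> [(1, 0), (1, 1), (1, 6), (1, 7), (1, 8), (1, 9), (1, 14), (1, 15), (2, 0), (2, 1), (2, 6), (2, 7), (2, 8), (2, 9), (2, 14), (2, 15)]
Unfold 4 (reflect across h@4): 32 holes -> [(1, 0), (1, 1), (1, 6), (1, 7), (1, 8), (1, 9), (1, 14), (1, 15), (2, 0), (2, 1), (2, 6), (2, 7), (2, 8), (2, 9), (2, 14), (2, 15), (5, 0), (5, 1), (5, 6), (5, 7), (5, 8), (5, 9), (5, 14), (5, 15), (6, 0), (6, 1), (6, 6), (6, 7), (6, 8), (6, 9), (6, 14), (6, 15)]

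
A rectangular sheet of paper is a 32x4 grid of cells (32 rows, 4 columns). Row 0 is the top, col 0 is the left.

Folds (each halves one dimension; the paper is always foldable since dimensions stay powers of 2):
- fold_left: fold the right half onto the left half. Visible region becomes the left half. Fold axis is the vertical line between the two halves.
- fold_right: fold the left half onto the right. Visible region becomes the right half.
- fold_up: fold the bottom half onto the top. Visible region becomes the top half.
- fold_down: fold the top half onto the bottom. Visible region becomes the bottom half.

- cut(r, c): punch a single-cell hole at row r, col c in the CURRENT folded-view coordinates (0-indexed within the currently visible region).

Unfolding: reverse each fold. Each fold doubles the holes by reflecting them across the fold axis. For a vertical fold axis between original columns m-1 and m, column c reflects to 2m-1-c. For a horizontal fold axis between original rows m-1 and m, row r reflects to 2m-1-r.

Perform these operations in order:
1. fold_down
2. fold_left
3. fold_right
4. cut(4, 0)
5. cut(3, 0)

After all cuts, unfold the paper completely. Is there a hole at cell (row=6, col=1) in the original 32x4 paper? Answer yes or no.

Answer: no

Derivation:
Op 1 fold_down: fold axis h@16; visible region now rows[16,32) x cols[0,4) = 16x4
Op 2 fold_left: fold axis v@2; visible region now rows[16,32) x cols[0,2) = 16x2
Op 3 fold_right: fold axis v@1; visible region now rows[16,32) x cols[1,2) = 16x1
Op 4 cut(4, 0): punch at orig (20,1); cuts so far [(20, 1)]; region rows[16,32) x cols[1,2) = 16x1
Op 5 cut(3, 0): punch at orig (19,1); cuts so far [(19, 1), (20, 1)]; region rows[16,32) x cols[1,2) = 16x1
Unfold 1 (reflect across v@1): 4 holes -> [(19, 0), (19, 1), (20, 0), (20, 1)]
Unfold 2 (reflect across v@2): 8 holes -> [(19, 0), (19, 1), (19, 2), (19, 3), (20, 0), (20, 1), (20, 2), (20, 3)]
Unfold 3 (reflect across h@16): 16 holes -> [(11, 0), (11, 1), (11, 2), (11, 3), (12, 0), (12, 1), (12, 2), (12, 3), (19, 0), (19, 1), (19, 2), (19, 3), (20, 0), (20, 1), (20, 2), (20, 3)]
Holes: [(11, 0), (11, 1), (11, 2), (11, 3), (12, 0), (12, 1), (12, 2), (12, 3), (19, 0), (19, 1), (19, 2), (19, 3), (20, 0), (20, 1), (20, 2), (20, 3)]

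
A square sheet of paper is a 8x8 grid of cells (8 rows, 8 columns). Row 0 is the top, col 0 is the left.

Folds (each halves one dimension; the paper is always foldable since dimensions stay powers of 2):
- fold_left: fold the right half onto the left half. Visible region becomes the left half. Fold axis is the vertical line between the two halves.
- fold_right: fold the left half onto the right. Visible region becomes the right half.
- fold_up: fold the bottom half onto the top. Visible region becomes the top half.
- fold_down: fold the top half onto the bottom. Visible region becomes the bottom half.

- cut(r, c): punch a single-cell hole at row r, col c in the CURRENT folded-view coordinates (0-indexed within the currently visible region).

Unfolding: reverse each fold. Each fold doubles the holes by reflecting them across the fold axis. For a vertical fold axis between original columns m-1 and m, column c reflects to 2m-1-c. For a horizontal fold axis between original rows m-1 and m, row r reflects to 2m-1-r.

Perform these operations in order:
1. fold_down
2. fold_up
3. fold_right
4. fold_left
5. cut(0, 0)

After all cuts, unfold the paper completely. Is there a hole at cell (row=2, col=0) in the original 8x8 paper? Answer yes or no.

Answer: no

Derivation:
Op 1 fold_down: fold axis h@4; visible region now rows[4,8) x cols[0,8) = 4x8
Op 2 fold_up: fold axis h@6; visible region now rows[4,6) x cols[0,8) = 2x8
Op 3 fold_right: fold axis v@4; visible region now rows[4,6) x cols[4,8) = 2x4
Op 4 fold_left: fold axis v@6; visible region now rows[4,6) x cols[4,6) = 2x2
Op 5 cut(0, 0): punch at orig (4,4); cuts so far [(4, 4)]; region rows[4,6) x cols[4,6) = 2x2
Unfold 1 (reflect across v@6): 2 holes -> [(4, 4), (4, 7)]
Unfold 2 (reflect across v@4): 4 holes -> [(4, 0), (4, 3), (4, 4), (4, 7)]
Unfold 3 (reflect across h@6): 8 holes -> [(4, 0), (4, 3), (4, 4), (4, 7), (7, 0), (7, 3), (7, 4), (7, 7)]
Unfold 4 (reflect across h@4): 16 holes -> [(0, 0), (0, 3), (0, 4), (0, 7), (3, 0), (3, 3), (3, 4), (3, 7), (4, 0), (4, 3), (4, 4), (4, 7), (7, 0), (7, 3), (7, 4), (7, 7)]
Holes: [(0, 0), (0, 3), (0, 4), (0, 7), (3, 0), (3, 3), (3, 4), (3, 7), (4, 0), (4, 3), (4, 4), (4, 7), (7, 0), (7, 3), (7, 4), (7, 7)]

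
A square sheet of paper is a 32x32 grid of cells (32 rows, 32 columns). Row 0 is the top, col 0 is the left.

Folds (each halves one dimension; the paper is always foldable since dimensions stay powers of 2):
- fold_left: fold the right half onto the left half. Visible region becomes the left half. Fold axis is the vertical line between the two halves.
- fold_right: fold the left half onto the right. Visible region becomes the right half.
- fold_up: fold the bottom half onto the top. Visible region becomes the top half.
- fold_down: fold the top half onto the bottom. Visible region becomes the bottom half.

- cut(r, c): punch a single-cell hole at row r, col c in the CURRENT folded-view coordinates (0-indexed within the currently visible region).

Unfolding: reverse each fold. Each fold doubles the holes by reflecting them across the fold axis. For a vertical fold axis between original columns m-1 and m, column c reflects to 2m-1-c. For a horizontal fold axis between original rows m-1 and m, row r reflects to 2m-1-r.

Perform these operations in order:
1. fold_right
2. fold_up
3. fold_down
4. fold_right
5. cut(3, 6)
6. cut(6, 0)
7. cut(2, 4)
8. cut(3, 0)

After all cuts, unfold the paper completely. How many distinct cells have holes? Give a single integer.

Op 1 fold_right: fold axis v@16; visible region now rows[0,32) x cols[16,32) = 32x16
Op 2 fold_up: fold axis h@16; visible region now rows[0,16) x cols[16,32) = 16x16
Op 3 fold_down: fold axis h@8; visible region now rows[8,16) x cols[16,32) = 8x16
Op 4 fold_right: fold axis v@24; visible region now rows[8,16) x cols[24,32) = 8x8
Op 5 cut(3, 6): punch at orig (11,30); cuts so far [(11, 30)]; region rows[8,16) x cols[24,32) = 8x8
Op 6 cut(6, 0): punch at orig (14,24); cuts so far [(11, 30), (14, 24)]; region rows[8,16) x cols[24,32) = 8x8
Op 7 cut(2, 4): punch at orig (10,28); cuts so far [(10, 28), (11, 30), (14, 24)]; region rows[8,16) x cols[24,32) = 8x8
Op 8 cut(3, 0): punch at orig (11,24); cuts so far [(10, 28), (11, 24), (11, 30), (14, 24)]; region rows[8,16) x cols[24,32) = 8x8
Unfold 1 (reflect across v@24): 8 holes -> [(10, 19), (10, 28), (11, 17), (11, 23), (11, 24), (11, 30), (14, 23), (14, 24)]
Unfold 2 (reflect across h@8): 16 holes -> [(1, 23), (1, 24), (4, 17), (4, 23), (4, 24), (4, 30), (5, 19), (5, 28), (10, 19), (10, 28), (11, 17), (11, 23), (11, 24), (11, 30), (14, 23), (14, 24)]
Unfold 3 (reflect across h@16): 32 holes -> [(1, 23), (1, 24), (4, 17), (4, 23), (4, 24), (4, 30), (5, 19), (5, 28), (10, 19), (10, 28), (11, 17), (11, 23), (11, 24), (11, 30), (14, 23), (14, 24), (17, 23), (17, 24), (20, 17), (20, 23), (20, 24), (20, 30), (21, 19), (21, 28), (26, 19), (26, 28), (27, 17), (27, 23), (27, 24), (27, 30), (30, 23), (30, 24)]
Unfold 4 (reflect across v@16): 64 holes -> [(1, 7), (1, 8), (1, 23), (1, 24), (4, 1), (4, 7), (4, 8), (4, 14), (4, 17), (4, 23), (4, 24), (4, 30), (5, 3), (5, 12), (5, 19), (5, 28), (10, 3), (10, 12), (10, 19), (10, 28), (11, 1), (11, 7), (11, 8), (11, 14), (11, 17), (11, 23), (11, 24), (11, 30), (14, 7), (14, 8), (14, 23), (14, 24), (17, 7), (17, 8), (17, 23), (17, 24), (20, 1), (20, 7), (20, 8), (20, 14), (20, 17), (20, 23), (20, 24), (20, 30), (21, 3), (21, 12), (21, 19), (21, 28), (26, 3), (26, 12), (26, 19), (26, 28), (27, 1), (27, 7), (27, 8), (27, 14), (27, 17), (27, 23), (27, 24), (27, 30), (30, 7), (30, 8), (30, 23), (30, 24)]

Answer: 64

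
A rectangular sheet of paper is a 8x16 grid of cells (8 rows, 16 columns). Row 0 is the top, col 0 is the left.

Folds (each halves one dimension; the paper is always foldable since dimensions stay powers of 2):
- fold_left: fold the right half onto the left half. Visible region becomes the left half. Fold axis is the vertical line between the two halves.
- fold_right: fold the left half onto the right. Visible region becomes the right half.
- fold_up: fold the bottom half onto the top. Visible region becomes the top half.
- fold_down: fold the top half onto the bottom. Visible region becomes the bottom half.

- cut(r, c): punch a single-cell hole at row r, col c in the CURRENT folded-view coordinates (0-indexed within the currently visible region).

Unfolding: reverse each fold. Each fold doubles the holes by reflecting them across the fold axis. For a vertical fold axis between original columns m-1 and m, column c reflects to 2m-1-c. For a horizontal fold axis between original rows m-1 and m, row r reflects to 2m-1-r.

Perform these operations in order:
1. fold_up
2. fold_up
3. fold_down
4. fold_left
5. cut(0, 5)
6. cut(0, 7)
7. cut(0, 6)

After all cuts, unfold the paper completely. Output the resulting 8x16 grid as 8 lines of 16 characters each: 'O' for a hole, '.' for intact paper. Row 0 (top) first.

Op 1 fold_up: fold axis h@4; visible region now rows[0,4) x cols[0,16) = 4x16
Op 2 fold_up: fold axis h@2; visible region now rows[0,2) x cols[0,16) = 2x16
Op 3 fold_down: fold axis h@1; visible region now rows[1,2) x cols[0,16) = 1x16
Op 4 fold_left: fold axis v@8; visible region now rows[1,2) x cols[0,8) = 1x8
Op 5 cut(0, 5): punch at orig (1,5); cuts so far [(1, 5)]; region rows[1,2) x cols[0,8) = 1x8
Op 6 cut(0, 7): punch at orig (1,7); cuts so far [(1, 5), (1, 7)]; region rows[1,2) x cols[0,8) = 1x8
Op 7 cut(0, 6): punch at orig (1,6); cuts so far [(1, 5), (1, 6), (1, 7)]; region rows[1,2) x cols[0,8) = 1x8
Unfold 1 (reflect across v@8): 6 holes -> [(1, 5), (1, 6), (1, 7), (1, 8), (1, 9), (1, 10)]
Unfold 2 (reflect across h@1): 12 holes -> [(0, 5), (0, 6), (0, 7), (0, 8), (0, 9), (0, 10), (1, 5), (1, 6), (1, 7), (1, 8), (1, 9), (1, 10)]
Unfold 3 (reflect across h@2): 24 holes -> [(0, 5), (0, 6), (0, 7), (0, 8), (0, 9), (0, 10), (1, 5), (1, 6), (1, 7), (1, 8), (1, 9), (1, 10), (2, 5), (2, 6), (2, 7), (2, 8), (2, 9), (2, 10), (3, 5), (3, 6), (3, 7), (3, 8), (3, 9), (3, 10)]
Unfold 4 (reflect across h@4): 48 holes -> [(0, 5), (0, 6), (0, 7), (0, 8), (0, 9), (0, 10), (1, 5), (1, 6), (1, 7), (1, 8), (1, 9), (1, 10), (2, 5), (2, 6), (2, 7), (2, 8), (2, 9), (2, 10), (3, 5), (3, 6), (3, 7), (3, 8), (3, 9), (3, 10), (4, 5), (4, 6), (4, 7), (4, 8), (4, 9), (4, 10), (5, 5), (5, 6), (5, 7), (5, 8), (5, 9), (5, 10), (6, 5), (6, 6), (6, 7), (6, 8), (6, 9), (6, 10), (7, 5), (7, 6), (7, 7), (7, 8), (7, 9), (7, 10)]

Answer: .....OOOOOO.....
.....OOOOOO.....
.....OOOOOO.....
.....OOOOOO.....
.....OOOOOO.....
.....OOOOOO.....
.....OOOOOO.....
.....OOOOOO.....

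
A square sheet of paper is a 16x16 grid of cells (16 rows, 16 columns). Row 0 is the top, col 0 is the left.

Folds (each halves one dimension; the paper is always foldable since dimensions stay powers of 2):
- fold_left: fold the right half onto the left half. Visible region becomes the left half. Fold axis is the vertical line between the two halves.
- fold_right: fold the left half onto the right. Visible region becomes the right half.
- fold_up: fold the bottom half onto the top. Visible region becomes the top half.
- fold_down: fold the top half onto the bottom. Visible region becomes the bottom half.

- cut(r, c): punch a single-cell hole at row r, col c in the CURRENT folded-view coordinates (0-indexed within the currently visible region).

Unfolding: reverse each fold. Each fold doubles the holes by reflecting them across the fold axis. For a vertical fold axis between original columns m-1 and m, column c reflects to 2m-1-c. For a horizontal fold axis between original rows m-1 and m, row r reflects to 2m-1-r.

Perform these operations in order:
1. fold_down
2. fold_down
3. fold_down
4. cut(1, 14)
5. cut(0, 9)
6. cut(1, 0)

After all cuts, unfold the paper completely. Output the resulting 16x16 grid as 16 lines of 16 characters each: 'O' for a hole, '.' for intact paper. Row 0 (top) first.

Op 1 fold_down: fold axis h@8; visible region now rows[8,16) x cols[0,16) = 8x16
Op 2 fold_down: fold axis h@12; visible region now rows[12,16) x cols[0,16) = 4x16
Op 3 fold_down: fold axis h@14; visible region now rows[14,16) x cols[0,16) = 2x16
Op 4 cut(1, 14): punch at orig (15,14); cuts so far [(15, 14)]; region rows[14,16) x cols[0,16) = 2x16
Op 5 cut(0, 9): punch at orig (14,9); cuts so far [(14, 9), (15, 14)]; region rows[14,16) x cols[0,16) = 2x16
Op 6 cut(1, 0): punch at orig (15,0); cuts so far [(14, 9), (15, 0), (15, 14)]; region rows[14,16) x cols[0,16) = 2x16
Unfold 1 (reflect across h@14): 6 holes -> [(12, 0), (12, 14), (13, 9), (14, 9), (15, 0), (15, 14)]
Unfold 2 (reflect across h@12): 12 holes -> [(8, 0), (8, 14), (9, 9), (10, 9), (11, 0), (11, 14), (12, 0), (12, 14), (13, 9), (14, 9), (15, 0), (15, 14)]
Unfold 3 (reflect across h@8): 24 holes -> [(0, 0), (0, 14), (1, 9), (2, 9), (3, 0), (3, 14), (4, 0), (4, 14), (5, 9), (6, 9), (7, 0), (7, 14), (8, 0), (8, 14), (9, 9), (10, 9), (11, 0), (11, 14), (12, 0), (12, 14), (13, 9), (14, 9), (15, 0), (15, 14)]

Answer: O.............O.
.........O......
.........O......
O.............O.
O.............O.
.........O......
.........O......
O.............O.
O.............O.
.........O......
.........O......
O.............O.
O.............O.
.........O......
.........O......
O.............O.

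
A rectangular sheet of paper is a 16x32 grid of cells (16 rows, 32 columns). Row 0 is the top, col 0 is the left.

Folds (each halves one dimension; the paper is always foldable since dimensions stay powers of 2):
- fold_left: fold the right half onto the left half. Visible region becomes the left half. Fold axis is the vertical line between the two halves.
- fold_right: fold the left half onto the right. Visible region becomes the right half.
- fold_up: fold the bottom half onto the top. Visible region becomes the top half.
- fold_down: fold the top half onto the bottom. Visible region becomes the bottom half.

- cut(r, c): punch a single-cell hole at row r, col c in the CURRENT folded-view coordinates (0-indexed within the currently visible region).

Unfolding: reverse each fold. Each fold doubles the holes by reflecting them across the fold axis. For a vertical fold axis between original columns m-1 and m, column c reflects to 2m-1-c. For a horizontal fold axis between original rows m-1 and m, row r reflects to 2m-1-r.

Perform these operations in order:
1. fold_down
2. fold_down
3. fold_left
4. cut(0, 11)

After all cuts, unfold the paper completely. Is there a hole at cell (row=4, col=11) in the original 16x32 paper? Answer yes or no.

Answer: yes

Derivation:
Op 1 fold_down: fold axis h@8; visible region now rows[8,16) x cols[0,32) = 8x32
Op 2 fold_down: fold axis h@12; visible region now rows[12,16) x cols[0,32) = 4x32
Op 3 fold_left: fold axis v@16; visible region now rows[12,16) x cols[0,16) = 4x16
Op 4 cut(0, 11): punch at orig (12,11); cuts so far [(12, 11)]; region rows[12,16) x cols[0,16) = 4x16
Unfold 1 (reflect across v@16): 2 holes -> [(12, 11), (12, 20)]
Unfold 2 (reflect across h@12): 4 holes -> [(11, 11), (11, 20), (12, 11), (12, 20)]
Unfold 3 (reflect across h@8): 8 holes -> [(3, 11), (3, 20), (4, 11), (4, 20), (11, 11), (11, 20), (12, 11), (12, 20)]
Holes: [(3, 11), (3, 20), (4, 11), (4, 20), (11, 11), (11, 20), (12, 11), (12, 20)]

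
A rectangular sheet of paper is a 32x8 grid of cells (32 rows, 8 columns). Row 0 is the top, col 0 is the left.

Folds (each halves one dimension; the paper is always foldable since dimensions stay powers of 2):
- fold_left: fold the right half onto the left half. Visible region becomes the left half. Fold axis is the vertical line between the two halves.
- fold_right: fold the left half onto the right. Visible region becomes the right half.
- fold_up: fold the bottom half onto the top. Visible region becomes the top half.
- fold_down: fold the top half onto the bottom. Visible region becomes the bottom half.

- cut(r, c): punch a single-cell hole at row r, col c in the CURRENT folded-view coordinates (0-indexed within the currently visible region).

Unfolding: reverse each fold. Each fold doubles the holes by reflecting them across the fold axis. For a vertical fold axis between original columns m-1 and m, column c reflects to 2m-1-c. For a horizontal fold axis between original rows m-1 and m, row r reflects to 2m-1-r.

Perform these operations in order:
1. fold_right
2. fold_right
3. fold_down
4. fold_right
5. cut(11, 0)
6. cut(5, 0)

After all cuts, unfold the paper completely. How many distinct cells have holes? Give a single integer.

Op 1 fold_right: fold axis v@4; visible region now rows[0,32) x cols[4,8) = 32x4
Op 2 fold_right: fold axis v@6; visible region now rows[0,32) x cols[6,8) = 32x2
Op 3 fold_down: fold axis h@16; visible region now rows[16,32) x cols[6,8) = 16x2
Op 4 fold_right: fold axis v@7; visible region now rows[16,32) x cols[7,8) = 16x1
Op 5 cut(11, 0): punch at orig (27,7); cuts so far [(27, 7)]; region rows[16,32) x cols[7,8) = 16x1
Op 6 cut(5, 0): punch at orig (21,7); cuts so far [(21, 7), (27, 7)]; region rows[16,32) x cols[7,8) = 16x1
Unfold 1 (reflect across v@7): 4 holes -> [(21, 6), (21, 7), (27, 6), (27, 7)]
Unfold 2 (reflect across h@16): 8 holes -> [(4, 6), (4, 7), (10, 6), (10, 7), (21, 6), (21, 7), (27, 6), (27, 7)]
Unfold 3 (reflect across v@6): 16 holes -> [(4, 4), (4, 5), (4, 6), (4, 7), (10, 4), (10, 5), (10, 6), (10, 7), (21, 4), (21, 5), (21, 6), (21, 7), (27, 4), (27, 5), (27, 6), (27, 7)]
Unfold 4 (reflect across v@4): 32 holes -> [(4, 0), (4, 1), (4, 2), (4, 3), (4, 4), (4, 5), (4, 6), (4, 7), (10, 0), (10, 1), (10, 2), (10, 3), (10, 4), (10, 5), (10, 6), (10, 7), (21, 0), (21, 1), (21, 2), (21, 3), (21, 4), (21, 5), (21, 6), (21, 7), (27, 0), (27, 1), (27, 2), (27, 3), (27, 4), (27, 5), (27, 6), (27, 7)]

Answer: 32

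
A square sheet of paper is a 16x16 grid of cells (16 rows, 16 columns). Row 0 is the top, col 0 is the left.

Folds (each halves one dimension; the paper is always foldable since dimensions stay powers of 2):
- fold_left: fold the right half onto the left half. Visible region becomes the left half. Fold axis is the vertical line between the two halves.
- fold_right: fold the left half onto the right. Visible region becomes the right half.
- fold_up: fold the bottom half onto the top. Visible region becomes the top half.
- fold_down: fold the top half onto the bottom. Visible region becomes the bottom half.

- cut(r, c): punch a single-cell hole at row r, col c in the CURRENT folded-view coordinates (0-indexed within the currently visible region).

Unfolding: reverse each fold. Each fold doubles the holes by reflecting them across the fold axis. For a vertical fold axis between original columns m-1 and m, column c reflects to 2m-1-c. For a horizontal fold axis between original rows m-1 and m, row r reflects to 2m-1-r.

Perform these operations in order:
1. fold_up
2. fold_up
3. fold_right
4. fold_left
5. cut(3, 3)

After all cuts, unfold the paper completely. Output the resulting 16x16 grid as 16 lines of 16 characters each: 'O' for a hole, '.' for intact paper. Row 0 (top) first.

Op 1 fold_up: fold axis h@8; visible region now rows[0,8) x cols[0,16) = 8x16
Op 2 fold_up: fold axis h@4; visible region now rows[0,4) x cols[0,16) = 4x16
Op 3 fold_right: fold axis v@8; visible region now rows[0,4) x cols[8,16) = 4x8
Op 4 fold_left: fold axis v@12; visible region now rows[0,4) x cols[8,12) = 4x4
Op 5 cut(3, 3): punch at orig (3,11); cuts so far [(3, 11)]; region rows[0,4) x cols[8,12) = 4x4
Unfold 1 (reflect across v@12): 2 holes -> [(3, 11), (3, 12)]
Unfold 2 (reflect across v@8): 4 holes -> [(3, 3), (3, 4), (3, 11), (3, 12)]
Unfold 3 (reflect across h@4): 8 holes -> [(3, 3), (3, 4), (3, 11), (3, 12), (4, 3), (4, 4), (4, 11), (4, 12)]
Unfold 4 (reflect across h@8): 16 holes -> [(3, 3), (3, 4), (3, 11), (3, 12), (4, 3), (4, 4), (4, 11), (4, 12), (11, 3), (11, 4), (11, 11), (11, 12), (12, 3), (12, 4), (12, 11), (12, 12)]

Answer: ................
................
................
...OO......OO...
...OO......OO...
................
................
................
................
................
................
...OO......OO...
...OO......OO...
................
................
................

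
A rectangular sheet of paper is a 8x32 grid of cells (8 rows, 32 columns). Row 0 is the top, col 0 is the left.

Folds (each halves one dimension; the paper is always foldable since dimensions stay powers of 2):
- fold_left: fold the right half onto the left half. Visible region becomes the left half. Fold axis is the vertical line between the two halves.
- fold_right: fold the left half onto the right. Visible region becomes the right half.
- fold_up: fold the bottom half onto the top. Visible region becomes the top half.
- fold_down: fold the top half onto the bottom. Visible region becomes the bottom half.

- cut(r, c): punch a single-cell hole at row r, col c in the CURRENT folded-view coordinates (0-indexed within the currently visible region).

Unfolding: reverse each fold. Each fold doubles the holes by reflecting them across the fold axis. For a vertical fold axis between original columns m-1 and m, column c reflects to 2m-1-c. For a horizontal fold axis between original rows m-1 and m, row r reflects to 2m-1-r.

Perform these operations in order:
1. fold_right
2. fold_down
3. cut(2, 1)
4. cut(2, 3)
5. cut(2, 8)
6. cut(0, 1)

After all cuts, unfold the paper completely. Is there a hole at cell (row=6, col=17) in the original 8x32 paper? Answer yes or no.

Answer: yes

Derivation:
Op 1 fold_right: fold axis v@16; visible region now rows[0,8) x cols[16,32) = 8x16
Op 2 fold_down: fold axis h@4; visible region now rows[4,8) x cols[16,32) = 4x16
Op 3 cut(2, 1): punch at orig (6,17); cuts so far [(6, 17)]; region rows[4,8) x cols[16,32) = 4x16
Op 4 cut(2, 3): punch at orig (6,19); cuts so far [(6, 17), (6, 19)]; region rows[4,8) x cols[16,32) = 4x16
Op 5 cut(2, 8): punch at orig (6,24); cuts so far [(6, 17), (6, 19), (6, 24)]; region rows[4,8) x cols[16,32) = 4x16
Op 6 cut(0, 1): punch at orig (4,17); cuts so far [(4, 17), (6, 17), (6, 19), (6, 24)]; region rows[4,8) x cols[16,32) = 4x16
Unfold 1 (reflect across h@4): 8 holes -> [(1, 17), (1, 19), (1, 24), (3, 17), (4, 17), (6, 17), (6, 19), (6, 24)]
Unfold 2 (reflect across v@16): 16 holes -> [(1, 7), (1, 12), (1, 14), (1, 17), (1, 19), (1, 24), (3, 14), (3, 17), (4, 14), (4, 17), (6, 7), (6, 12), (6, 14), (6, 17), (6, 19), (6, 24)]
Holes: [(1, 7), (1, 12), (1, 14), (1, 17), (1, 19), (1, 24), (3, 14), (3, 17), (4, 14), (4, 17), (6, 7), (6, 12), (6, 14), (6, 17), (6, 19), (6, 24)]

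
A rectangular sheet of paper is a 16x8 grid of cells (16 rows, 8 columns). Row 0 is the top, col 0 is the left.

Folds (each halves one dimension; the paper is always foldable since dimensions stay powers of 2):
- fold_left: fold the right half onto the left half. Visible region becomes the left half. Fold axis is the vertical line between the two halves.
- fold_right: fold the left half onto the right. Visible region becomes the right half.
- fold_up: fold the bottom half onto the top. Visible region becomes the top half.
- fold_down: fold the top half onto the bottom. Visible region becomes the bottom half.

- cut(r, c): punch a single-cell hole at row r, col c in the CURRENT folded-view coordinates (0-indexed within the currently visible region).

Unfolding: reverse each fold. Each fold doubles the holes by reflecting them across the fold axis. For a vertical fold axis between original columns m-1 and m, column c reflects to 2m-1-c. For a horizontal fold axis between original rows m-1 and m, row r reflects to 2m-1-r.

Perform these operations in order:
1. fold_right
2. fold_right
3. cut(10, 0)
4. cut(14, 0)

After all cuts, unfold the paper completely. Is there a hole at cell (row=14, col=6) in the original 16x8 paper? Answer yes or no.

Answer: yes

Derivation:
Op 1 fold_right: fold axis v@4; visible region now rows[0,16) x cols[4,8) = 16x4
Op 2 fold_right: fold axis v@6; visible region now rows[0,16) x cols[6,8) = 16x2
Op 3 cut(10, 0): punch at orig (10,6); cuts so far [(10, 6)]; region rows[0,16) x cols[6,8) = 16x2
Op 4 cut(14, 0): punch at orig (14,6); cuts so far [(10, 6), (14, 6)]; region rows[0,16) x cols[6,8) = 16x2
Unfold 1 (reflect across v@6): 4 holes -> [(10, 5), (10, 6), (14, 5), (14, 6)]
Unfold 2 (reflect across v@4): 8 holes -> [(10, 1), (10, 2), (10, 5), (10, 6), (14, 1), (14, 2), (14, 5), (14, 6)]
Holes: [(10, 1), (10, 2), (10, 5), (10, 6), (14, 1), (14, 2), (14, 5), (14, 6)]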